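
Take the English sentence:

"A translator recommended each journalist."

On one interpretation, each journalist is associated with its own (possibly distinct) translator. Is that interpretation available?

Yes

This is the *each journalist* > *a translator* reading.
*each journalist* and *a translator* are in the same minimal clause.
Ordinary QR to a clause-peripheral position gives the wide-scope LF for the lower DP.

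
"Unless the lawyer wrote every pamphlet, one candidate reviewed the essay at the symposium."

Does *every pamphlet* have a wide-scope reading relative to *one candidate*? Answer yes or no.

No

The DP *every pamphlet* is contained in the adjunct clause *unless the lawyer wrote every pamphlet*.
Scope out of an adjunct clause is unavailable: QR respects the adjunct-island constraint.
There is no licit LF on which *every pamphlet* c-commands *one candidate*.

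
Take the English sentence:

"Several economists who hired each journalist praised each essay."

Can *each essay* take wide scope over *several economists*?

Yes

The RC *who hired each journalist* is an island, but *each essay* is not inside it — it is the matrix object, a clausemate of *several economists*.
No island intervenes, so both surface and inverse scope are derivable.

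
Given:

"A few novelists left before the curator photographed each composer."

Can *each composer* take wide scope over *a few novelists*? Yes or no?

No

Structurally, *each composer* is inside the adjunct clause *before the curator photographed each composer*.
The adjunct-island constraint bars QR out of an adverbial clause.
*each composer* > *a few novelists* would require crossing that boundary, which is illicit.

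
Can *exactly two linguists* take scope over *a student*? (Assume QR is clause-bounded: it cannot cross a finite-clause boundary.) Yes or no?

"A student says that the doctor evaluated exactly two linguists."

No

*exactly two linguists* is embedded in the finite complement clause *that the doctor evaluated exactly two linguists*.
With QR restricted to its own tensed clause, the embedded quantifier cannot reach a matrix scope position.
So *exactly two linguists* cannot raise high enough to outscope *a student*; only the surface ordering *a student* > *exactly two linguists* is available.
(Only the surface reading survives: one fixed student with respect to all the relevant linguists.)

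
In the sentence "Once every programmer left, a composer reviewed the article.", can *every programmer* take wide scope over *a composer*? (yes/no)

*every programmer* occurs within the adjunct clause *once every programmer left*.
The adjunct-island constraint bars QR out of an adverbial clause.
*every programmer* is confined to the island and cannot take scope over *a composer*.

No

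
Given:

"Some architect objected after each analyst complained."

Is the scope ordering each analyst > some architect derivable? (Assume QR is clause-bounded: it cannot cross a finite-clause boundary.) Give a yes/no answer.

The DP *each analyst* is contained in the adjunct clause *after each analyst complained*.
Adjunct clauses are scope islands: a quantifier inside an adjunct cannot raise into the matrix clause.
*each analyst* is confined to the island and cannot take scope over *some architect*.

No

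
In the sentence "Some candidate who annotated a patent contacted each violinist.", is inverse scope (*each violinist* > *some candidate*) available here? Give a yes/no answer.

The relative clause *who annotated a patent* modifies *some candidate*, but *each violinist* is not inside that relative clause — it is an argument of the matrix verb.
Ordinary QR to a clause-peripheral position gives the wide-scope LF for the lower DP.

Yes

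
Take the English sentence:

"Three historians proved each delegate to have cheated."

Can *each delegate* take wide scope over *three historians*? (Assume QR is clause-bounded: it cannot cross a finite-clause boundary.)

ECM infinitives lack a CP barrier, so *each delegate* can QR over the matrix subject *three historians*.
With no island boundary between them, the object can take inverse scope over the subject via ordinary QR within the clause.

Yes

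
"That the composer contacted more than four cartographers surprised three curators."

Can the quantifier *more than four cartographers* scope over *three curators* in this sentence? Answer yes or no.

The target quantifier *more than four cartographers* is part of the sentential subject *that the composer contacted more than four cartographers*.
The subject-island constraint blocks QR out of a clausal subject.
The ordering *more than four cartographers* > *three curators* is therefore underivable.

No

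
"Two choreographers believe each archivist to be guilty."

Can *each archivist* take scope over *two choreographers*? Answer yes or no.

ECM infinitives lack a CP barrier, so *each archivist* can QR over the matrix subject *two choreographers*.
Ordinary QR to a clause-peripheral position gives the wide-scope LF for the lower DP.
So *each archivist* > *two choreographers* is among the available readings.

Yes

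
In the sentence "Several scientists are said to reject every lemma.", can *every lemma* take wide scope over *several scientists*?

The matrix predicate is a raising verb, whose infinitival complement is not a scope island — *every lemma* can QR into the matrix clause.
No island intervenes, so both surface and inverse scope are derivable.
The sentence is scopally ambiguous between *several scientists* > *every lemma* and *every lemma* > *several scientists*.

Yes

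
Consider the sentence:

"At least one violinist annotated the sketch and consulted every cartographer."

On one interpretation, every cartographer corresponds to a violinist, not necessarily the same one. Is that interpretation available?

This is the *every cartographer* > *at least one violinist* reading.
The DP *every cartographer* is contained in one conjunct of the coordinate structure (*consulted every cartographer*).
QR out of a conjunct would have to apply non-ATB, which the CSC forbids.
So the wide-scope reading for *every cartographer* is blocked.

No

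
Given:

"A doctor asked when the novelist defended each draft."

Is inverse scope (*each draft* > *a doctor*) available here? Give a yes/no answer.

*each draft* occurs within the embedded question *when the novelist defended each draft*.
The wh-island constraint blocks QR out of an embedded interrogative.
*each draft* is confined to the island and cannot take scope over *a doctor*.

No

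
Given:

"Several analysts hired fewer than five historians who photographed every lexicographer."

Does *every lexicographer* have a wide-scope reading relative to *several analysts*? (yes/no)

No

The DP *every lexicographer* is contained in the relative clause *who photographed every lexicographer* modifying *fewer than five historians*.
A relative clause is a scope island — quantifier raising cannot cross its boundary.
Hence only narrow scope for *every lexicographer* (under *several analysts*) survives.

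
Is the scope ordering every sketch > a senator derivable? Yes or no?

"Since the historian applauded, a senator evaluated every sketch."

Neither queried DP is inside the adjunct, so the adjunct-island constraint does not apply.
Clause-internal QR can adjoin the lower DP above the subject, yielding the inverse reading.

Yes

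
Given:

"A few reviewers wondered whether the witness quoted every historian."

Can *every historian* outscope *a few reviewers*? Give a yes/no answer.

No

The DP *every historian* is contained in the embedded question *whether the witness quoted every historian*.
The wh-island constraint blocks QR out of an embedded interrogative.
The inverse ordering *every historian* > *a few reviewers* is therefore underivable.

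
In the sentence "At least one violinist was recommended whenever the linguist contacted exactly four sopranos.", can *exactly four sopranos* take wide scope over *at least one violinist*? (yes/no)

Structurally, *exactly four sopranos* is inside the adjunct clause *whenever the linguist contacted exactly four sopranos*.
Adverbial clauses are not L-marked, so they are barriers for QR — the quantifier cannot escape the adjunct.
*exactly four sopranos* is confined to the island and cannot take scope over *at least one violinist*.
(Only the surface reading survives: one fixed violinist with respect to all the relevant sopranos.)

No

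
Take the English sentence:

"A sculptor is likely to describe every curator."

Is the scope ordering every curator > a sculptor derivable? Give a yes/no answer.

*every curator* is inside a raising infinitive, which is transparent to QR (no CP barrier), so it behaves as a matrix argument.
Nothing blocks QR of the lower DP to a position above the higher one, so inverse scope is available.
So *every curator* > *a sculptor* is among the available readings.

Yes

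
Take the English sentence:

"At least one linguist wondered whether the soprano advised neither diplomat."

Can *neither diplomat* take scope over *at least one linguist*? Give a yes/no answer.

*neither diplomat* sits inside the embedded question *whether the soprano advised neither diplomat*.
Embedded wh-clauses are opaque for QR, so the quantifier stays inside the question.
There is no licit LF on which *neither diplomat* c-commands *at least one linguist*.

No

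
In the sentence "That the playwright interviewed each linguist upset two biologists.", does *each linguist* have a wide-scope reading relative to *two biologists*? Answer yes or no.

No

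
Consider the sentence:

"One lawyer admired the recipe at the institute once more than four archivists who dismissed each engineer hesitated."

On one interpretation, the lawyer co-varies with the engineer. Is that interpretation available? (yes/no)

No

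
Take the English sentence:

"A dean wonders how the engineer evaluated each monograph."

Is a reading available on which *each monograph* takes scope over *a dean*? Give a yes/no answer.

*each monograph* is embedded in the embedded question *how the engineer evaluated each monograph*.
QR across an interrogative CP boundary is ruled out as a wh-island violation.
*each monograph* > *a dean* would require crossing that boundary, which is illicit.

No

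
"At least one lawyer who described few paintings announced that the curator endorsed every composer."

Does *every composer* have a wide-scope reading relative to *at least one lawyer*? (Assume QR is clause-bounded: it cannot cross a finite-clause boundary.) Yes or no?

Structurally, *every composer* is inside the finite complement clause *that the curator endorsed every composer*.
With QR restricted to its own tensed clause, the embedded quantifier cannot reach a matrix scope position.
*every composer* > *at least one lawyer* would require crossing that boundary, which is illicit.

No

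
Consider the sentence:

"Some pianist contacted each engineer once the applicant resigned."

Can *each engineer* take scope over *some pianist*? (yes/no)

Yes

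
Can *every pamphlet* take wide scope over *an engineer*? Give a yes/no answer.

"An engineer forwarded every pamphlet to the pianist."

*every pamphlet* and *an engineer* are in the same minimal clause.
No island intervenes, so both surface and inverse scope are derivable.
So *every pamphlet* > *an engineer* is among the available readings.

Yes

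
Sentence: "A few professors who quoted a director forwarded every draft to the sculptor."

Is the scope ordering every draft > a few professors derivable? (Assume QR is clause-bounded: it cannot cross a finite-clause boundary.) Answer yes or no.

Although the sentence contains a relative clause (*who quoted a director*), *every draft* is outside it, in the matrix VP.
Ordinary QR to a clause-peripheral position gives the wide-scope LF for the lower DP.

Yes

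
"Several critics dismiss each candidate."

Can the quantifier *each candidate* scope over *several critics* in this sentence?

Yes

*several critics* and *each candidate* are co-arguments of the matrix verb, with nothing but a clause-internal boundary between them.
QR within a single clause is free, so the lower quantifier may take scope over the higher one.
Both orderings are possible: *several critics* > *each candidate* and *each candidate* > *several critics*.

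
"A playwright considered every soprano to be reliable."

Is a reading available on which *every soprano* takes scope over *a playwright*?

*every soprano* is the subject of an ECM infinitive — the infinitival complement of an ECM verb is not a scope island, so *every soprano* can raise into the matrix clause.
No island intervenes, so both surface and inverse scope are derivable.

Yes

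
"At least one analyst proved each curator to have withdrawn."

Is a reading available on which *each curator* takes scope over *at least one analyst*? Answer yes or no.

Yes

*each curator* is the subject of an ECM infinitive — the infinitival complement of an ECM verb is not a scope island, so *each curator* can raise into the matrix clause.
Nothing blocks QR of the lower DP to a position above the higher one, so inverse scope is available.
The sentence is scopally ambiguous between *at least one analyst* > *each curator* and *each curator* > *at least one analyst*.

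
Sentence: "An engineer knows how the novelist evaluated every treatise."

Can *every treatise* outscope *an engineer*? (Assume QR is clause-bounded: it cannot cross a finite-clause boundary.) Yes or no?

The DP *every treatise* is contained in the embedded question *how the novelist evaluated every treatise*.
The wh-island constraint blocks QR out of an embedded interrogative.
So *every treatise* cannot raise to a position above *an engineer*.

No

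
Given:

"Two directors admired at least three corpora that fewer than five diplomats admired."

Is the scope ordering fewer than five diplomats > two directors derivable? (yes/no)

No

*fewer than five diplomats* sits inside the relative clause *that fewer than five diplomats admired* modifying *at least three corpora*.
A relative clause is a scope island — quantifier raising cannot cross its boundary.
So the wide-scope reading for *fewer than five diplomats* is blocked.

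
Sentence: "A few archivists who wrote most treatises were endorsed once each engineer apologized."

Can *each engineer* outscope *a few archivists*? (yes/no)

No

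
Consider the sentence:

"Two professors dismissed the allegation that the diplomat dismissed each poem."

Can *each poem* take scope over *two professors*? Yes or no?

*each poem* sits inside the complex NP *the allegation that the diplomat dismissed each poem*.
The Complex NP Constraint bars QR out of the complement clause of a noun.
So the wide-scope reading for *each poem* is blocked.

No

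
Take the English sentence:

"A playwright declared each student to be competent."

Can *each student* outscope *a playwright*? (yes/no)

Yes

*each student* is an ECM subject; ECM complements are not islands, and the embedded quantifier may take matrix scope.
Since no island is crossed, the inverse ordering is licensed alongside surface scope.
The sentence is scopally ambiguous between *a playwright* > *each student* and *each student* > *a playwright*.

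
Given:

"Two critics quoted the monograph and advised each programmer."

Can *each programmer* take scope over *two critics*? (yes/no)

No

The DP *each programmer* is contained in one conjunct of the coordinate structure (*advised each programmer*).
Coordinate structures are islands for non-across-the-board movement, QR included.
There is no licit LF on which *each programmer* c-commands *two critics*.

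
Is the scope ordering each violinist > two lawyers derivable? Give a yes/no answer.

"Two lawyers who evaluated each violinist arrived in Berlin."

*each violinist* is embedded in the relative clause *who evaluated each violinist*.
Relative clauses block scope extraction: QR cannot target a position outside the modified NP.
The inverse ordering *each violinist* > *two lawyers* is therefore underivable.

No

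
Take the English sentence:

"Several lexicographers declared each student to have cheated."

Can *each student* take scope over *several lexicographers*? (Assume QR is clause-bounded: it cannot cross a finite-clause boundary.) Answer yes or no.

ECM infinitives lack a CP barrier, so *each student* can QR over the matrix subject *several lexicographers*.
Since no island is crossed, the inverse ordering is licensed alongside surface scope.

Yes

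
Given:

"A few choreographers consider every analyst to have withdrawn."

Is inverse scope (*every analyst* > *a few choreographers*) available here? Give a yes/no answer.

*every analyst* is the subject of an ECM infinitive — the infinitival complement of an ECM verb is not a scope island, so *every analyst* can raise into the matrix clause.
QR within a single clause is free, so the lower quantifier may take scope over the higher one.
Both orderings are possible: *a few choreographers* > *every analyst* and *every analyst* > *a few choreographers*.

Yes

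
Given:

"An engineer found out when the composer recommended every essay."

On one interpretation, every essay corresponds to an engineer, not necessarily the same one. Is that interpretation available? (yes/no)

No

This is the *every essay* > *an engineer* reading.
Structurally, *every essay* is inside the embedded question *when the composer recommended every essay*.
The wh-island constraint blocks QR out of an embedded interrogative.
So *every essay* cannot raise to a position above *an engineer*.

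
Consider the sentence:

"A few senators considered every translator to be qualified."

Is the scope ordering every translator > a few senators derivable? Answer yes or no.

Yes

*every translator* is an ECM subject; ECM complements are not islands, and the embedded quantifier may take matrix scope.
Clause-internal QR can adjoin the lower DP above the subject, yielding the inverse reading.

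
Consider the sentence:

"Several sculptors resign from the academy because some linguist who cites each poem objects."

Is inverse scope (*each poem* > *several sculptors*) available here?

The DP *each poem* is contained in the relative clause *who cites each poem*, which is itself inside the adjunct *because some linguist who cites each poem objects*.
Nested islands: the RC island is itself inside an adjunct island, so wide scope is doubly excluded.
So *each poem* cannot raise high enough to outscope *several sculptors*; only the surface ordering *several sculptors* > *each poem* is available.

No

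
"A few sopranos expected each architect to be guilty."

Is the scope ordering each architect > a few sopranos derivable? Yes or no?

Yes

*each architect* is the subject of an ECM infinitive — the infinitival complement of an ECM verb is not a scope island, so *each architect* can raise into the matrix clause.
With no island boundary between them, the object can take inverse scope over the subject via ordinary QR within the clause.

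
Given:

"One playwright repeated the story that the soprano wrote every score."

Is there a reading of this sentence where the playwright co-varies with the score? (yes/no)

No

The described interpretation is the *every score* > *one playwright* scoping.
The target quantifier *every score* is part of the complex NP *the story that the soprano wrote every score*.
The complex NP is opaque for QR — the quantifier is frozen inside the noun's complement.
*every score* is confined to the island and cannot take scope over *one playwright*.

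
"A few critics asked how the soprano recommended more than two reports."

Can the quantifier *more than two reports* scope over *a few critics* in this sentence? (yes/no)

The target quantifier *more than two reports* is part of the embedded question *how the soprano recommended more than two reports*.
The wh-island constraint blocks QR out of an embedded interrogative.
So *more than two reports* cannot raise high enough to outscope *a few critics*; only the surface ordering *a few critics* > *more than two reports* is available.

No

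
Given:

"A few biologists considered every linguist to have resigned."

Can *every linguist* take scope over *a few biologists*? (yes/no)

The ECM infinitive is scope-transparent — *every linguist* is free to raise above *a few biologists*.
Clause-internal QR can adjoin the lower DP above the subject, yielding the inverse reading.
Both orderings are possible: *a few biologists* > *every linguist* and *every linguist* > *a few biologists*.

Yes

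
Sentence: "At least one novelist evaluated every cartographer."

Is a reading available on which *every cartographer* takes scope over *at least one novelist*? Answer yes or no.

Yes

*every cartographer* is the matrix object and *at least one novelist* the matrix subject; the two are clausemates.
Ordinary QR to a clause-peripheral position gives the wide-scope LF for the lower DP.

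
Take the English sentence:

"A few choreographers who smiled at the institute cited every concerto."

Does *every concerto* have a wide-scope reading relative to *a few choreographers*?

Although the sentence contains a relative clause (*who smiled at the institute*), *every concerto* is outside it, in the matrix VP.
Since no island is crossed, the inverse ordering is licensed alongside surface scope.

Yes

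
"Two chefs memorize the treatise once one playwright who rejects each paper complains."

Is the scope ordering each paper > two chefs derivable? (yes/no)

Structurally, *each paper* is inside the relative clause *who rejects each paper*, which is itself inside the adjunct *once one playwright who rejects each paper complains*.
The quantifier would have to escape first the RC and then the adjunct — two independent island violations.
So *each paper* cannot raise to a position above *two chefs*.

No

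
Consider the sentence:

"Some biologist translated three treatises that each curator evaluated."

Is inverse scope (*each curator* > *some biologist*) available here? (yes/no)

*each curator* sits inside the relative clause *that each curator evaluated* modifying *three treatises*.
Quantifiers inside a relative clause are trapped there; the RC boundary blocks QR.
*each curator* is confined to the island and cannot take scope over *some biologist*.

No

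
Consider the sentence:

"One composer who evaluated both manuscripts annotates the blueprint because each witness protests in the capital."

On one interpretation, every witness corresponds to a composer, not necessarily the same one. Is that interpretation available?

No

The paraphrase describes the scope ordering *each witness* > *one composer*.
The DP *each witness* is contained in the adjunct clause *because each witness protests in the capital*.
Scope out of an adjunct clause is unavailable: QR respects the adjunct-island constraint.
*each witness* > *one composer* would require crossing that boundary, which is illicit.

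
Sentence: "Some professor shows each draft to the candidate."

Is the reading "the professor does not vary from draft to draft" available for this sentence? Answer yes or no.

Yes

The paraphrase describes the scope ordering *some professor* > *each draft*.
Surface scope (*some professor* > *each draft*) is always derivable; islands only block QR, not in-situ interpretation.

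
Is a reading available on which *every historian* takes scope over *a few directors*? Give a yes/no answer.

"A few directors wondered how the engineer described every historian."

No

The target quantifier *every historian* is part of the embedded question *how the engineer described every historian*.
The wh-island constraint blocks QR out of an embedded interrogative.
The inverse ordering *every historian* > *a few directors* is therefore underivable.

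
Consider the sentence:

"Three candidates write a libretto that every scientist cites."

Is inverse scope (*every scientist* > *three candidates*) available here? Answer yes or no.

*every scientist* is embedded in the relative clause *that every scientist cites* modifying *a libretto*.
Relative clauses are scope islands: a quantifier cannot QR out of a relative clause to take scope in the matrix clause.
So *every scientist* cannot raise to a position above *three candidates*.

No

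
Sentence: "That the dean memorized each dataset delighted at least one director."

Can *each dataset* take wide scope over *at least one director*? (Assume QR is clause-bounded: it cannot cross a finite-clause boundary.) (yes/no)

No

*each dataset* occurs within the sentential subject *that the dean memorized each dataset*.
Sentential subjects are islands: a quantifier inside the subject clause cannot raise over the matrix predicate.
*each dataset* is confined to the island and cannot take scope over *at least one director*.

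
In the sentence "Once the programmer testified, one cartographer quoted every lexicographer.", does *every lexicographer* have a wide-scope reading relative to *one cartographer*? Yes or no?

Yes

*every lexicographer* is a matrix argument; the adjunct is an island but the target quantifier is outside it.
Since no island is crossed, the inverse ordering is licensed alongside surface scope.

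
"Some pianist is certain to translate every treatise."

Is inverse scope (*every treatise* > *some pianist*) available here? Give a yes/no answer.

Infinitival complements of raising predicates do not block QR; *every treatise* and *some pianist* are effectively clausemates.
Nothing blocks QR of the lower DP to a position above the higher one, so inverse scope is available.

Yes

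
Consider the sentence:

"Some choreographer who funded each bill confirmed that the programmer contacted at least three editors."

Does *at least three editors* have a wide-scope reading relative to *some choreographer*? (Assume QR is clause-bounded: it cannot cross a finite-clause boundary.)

No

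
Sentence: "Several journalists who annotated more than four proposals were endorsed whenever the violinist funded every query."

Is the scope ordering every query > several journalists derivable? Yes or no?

*every query* sits inside the adjunct clause *whenever the violinist funded every query*.
Adjunct clauses are scope islands: a quantifier inside an adjunct cannot raise into the matrix clause.
So the wide-scope reading for *every query* is blocked.

No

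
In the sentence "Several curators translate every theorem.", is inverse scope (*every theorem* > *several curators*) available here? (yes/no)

*several curators* and *every theorem* are co-arguments of the matrix verb, with nothing but a clause-internal boundary between them.
Clause-internal QR can adjoin the lower DP above the subject, yielding the inverse reading.

Yes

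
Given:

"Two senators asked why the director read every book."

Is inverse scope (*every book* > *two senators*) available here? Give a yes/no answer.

*every book* occurs within the embedded question *why the director read every book*.
QR across an interrogative CP boundary is ruled out as a wh-island violation.
*every book* is confined to the island and cannot take scope over *two senators*.

No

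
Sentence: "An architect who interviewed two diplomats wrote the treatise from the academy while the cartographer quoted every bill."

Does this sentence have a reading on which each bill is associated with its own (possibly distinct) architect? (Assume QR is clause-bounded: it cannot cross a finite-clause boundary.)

This is the *every bill* > *an architect* reading.
The target quantifier *every bill* is part of the adjunct clause *while the cartographer quoted every bill*.
Adjunct clauses are scope islands: a quantifier inside an adjunct cannot raise into the matrix clause.
So *every bill* cannot raise to a position above *an architect*.

No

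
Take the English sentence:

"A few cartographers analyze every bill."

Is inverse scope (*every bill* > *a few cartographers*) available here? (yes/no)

Yes

Both DPs are arguments of the same predicate; there is no clause or island boundary between them.
Clause-internal QR can adjoin the lower DP above the subject, yielding the inverse reading.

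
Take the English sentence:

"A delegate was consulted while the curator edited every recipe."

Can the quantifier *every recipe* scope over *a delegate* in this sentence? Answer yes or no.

*every recipe* is embedded in the adjunct clause *while the curator edited every recipe*.
Adverbial clauses are not L-marked, so they are barriers for QR — the quantifier cannot escape the adjunct.
*every recipe* > *a delegate* would require crossing that boundary, which is illicit.

No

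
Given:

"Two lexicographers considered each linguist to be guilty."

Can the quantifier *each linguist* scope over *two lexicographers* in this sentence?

*each linguist* is the subject of an ECM infinitive — the infinitival complement of an ECM verb is not a scope island, so *each linguist* can raise into the matrix clause.
Clause-internal QR can adjoin the lower DP above the subject, yielding the inverse reading.

Yes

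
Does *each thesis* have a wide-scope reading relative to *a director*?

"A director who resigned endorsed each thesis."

The RC *who resigned* is an island, but *each thesis* is not inside it — it is the matrix object, a clausemate of *a director*.
Nothing blocks QR of the lower DP to a position above the higher one, so inverse scope is available.

Yes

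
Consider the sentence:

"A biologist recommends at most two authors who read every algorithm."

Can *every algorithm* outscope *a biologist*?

No

The target quantifier *every algorithm* is part of the relative clause *who read every algorithm* modifying *at most two authors*.
QR out of a relative clause is ruled out by the relative-clause island constraint.
So *every algorithm* cannot raise high enough to outscope *a biologist*; only the surface ordering *a biologist* > *every algorithm* is available.
(Only the surface reading survives: one fixed biologist with respect to all the relevant algorithms.)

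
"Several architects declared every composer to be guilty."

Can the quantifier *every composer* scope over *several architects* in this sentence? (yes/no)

ECM infinitives lack a CP barrier, so *every composer* can QR over the matrix subject *several architects*.
Ordinary QR to a clause-peripheral position gives the wide-scope LF for the lower DP.

Yes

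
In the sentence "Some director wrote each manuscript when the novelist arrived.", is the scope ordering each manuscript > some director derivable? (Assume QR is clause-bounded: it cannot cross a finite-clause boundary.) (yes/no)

Yes

Although there is an adjunct clause, *each manuscript* is in the main clause, not inside the adjunct.
Since no island is crossed, the inverse ordering is licensed alongside surface scope.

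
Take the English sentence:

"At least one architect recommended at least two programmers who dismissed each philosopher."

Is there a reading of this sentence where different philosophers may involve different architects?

No

This is the *each philosopher* > *at least one architect* reading.
*each philosopher* sits inside the relative clause *who dismissed each philosopher* modifying *at least two programmers*.
Relative clauses are scope islands: a quantifier cannot QR out of a relative clause to take scope in the matrix clause.
So the wide-scope reading for *each philosopher* is blocked.
(Only the surface reading survives: one fixed architect with respect to all the relevant philosophers.)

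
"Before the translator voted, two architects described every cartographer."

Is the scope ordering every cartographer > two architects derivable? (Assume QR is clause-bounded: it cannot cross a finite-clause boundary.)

Yes

Although there is an adjunct clause, *every cartographer* is in the main clause, not inside the adjunct.
Ordinary QR to a clause-peripheral position gives the wide-scope LF for the lower DP.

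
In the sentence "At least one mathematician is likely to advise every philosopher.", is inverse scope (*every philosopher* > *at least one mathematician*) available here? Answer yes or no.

Yes

*every philosopher* is the object of the infinitival complement of a raising predicate; raising infinitives are transparent for QR, so the two DPs are in effect clausemates.
Nothing blocks QR of the lower DP to a position above the higher one, so inverse scope is available.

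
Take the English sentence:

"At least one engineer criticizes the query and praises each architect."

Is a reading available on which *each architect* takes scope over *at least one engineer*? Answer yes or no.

No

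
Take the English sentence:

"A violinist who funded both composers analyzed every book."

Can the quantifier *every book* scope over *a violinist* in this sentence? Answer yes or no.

Yes

Although the sentence contains a relative clause (*who funded both composers*), *every book* is outside it, in the matrix VP.
With no island boundary between them, the object can take inverse scope over the subject via ordinary QR within the clause.
So *every book* > *a violinist* is among the available readings.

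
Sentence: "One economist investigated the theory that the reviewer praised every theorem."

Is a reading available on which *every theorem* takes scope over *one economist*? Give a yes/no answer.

No

The target quantifier *every theorem* is part of the complex NP *the theory that the reviewer praised every theorem*.
The Complex NP Constraint bars QR out of the complement clause of a noun.
The inverse ordering *every theorem* > *one economist* is therefore underivable.
(Only the surface reading survives: one fixed economist with respect to all the relevant theorems.)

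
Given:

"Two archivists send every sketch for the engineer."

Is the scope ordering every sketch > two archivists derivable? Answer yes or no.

*every sketch* and *two archivists* are in the same minimal clause.
Clause-internal QR can adjoin the lower DP above the subject, yielding the inverse reading.
Both orderings are possible: *two archivists* > *every sketch* and *every sketch* > *two archivists*.

Yes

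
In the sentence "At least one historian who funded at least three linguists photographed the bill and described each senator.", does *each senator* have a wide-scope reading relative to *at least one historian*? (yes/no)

The DP *each senator* is contained in one conjunct of the coordinate structure (*described each senator*).
The Coordinate Structure Constraint blocks movement (including QR) out of a single conjunct.
So *each senator* cannot raise to a position above *at least one historian*.
(Only the surface reading survives: one fixed historian with respect to all the relevant senators.)

No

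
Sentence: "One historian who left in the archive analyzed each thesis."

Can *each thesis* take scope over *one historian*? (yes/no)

*each thesis* sits in the matrix clause, not in the relative clause on *one historian*.
QR within a single clause is free, so the lower quantifier may take scope over the higher one.
The sentence is scopally ambiguous between *one historian* > *each thesis* and *each thesis* > *one historian*.

Yes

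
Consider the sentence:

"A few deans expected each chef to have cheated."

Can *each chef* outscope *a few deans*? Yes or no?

This is an ECM construction: *each chef* is the infinitival subject, Case-marked by the matrix verb, and the infinitive is transparent for QR.
No island intervenes, so both surface and inverse scope are derivable.

Yes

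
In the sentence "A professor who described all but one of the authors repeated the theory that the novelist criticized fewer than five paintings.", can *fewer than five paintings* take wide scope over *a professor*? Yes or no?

No

*fewer than five paintings* is embedded in the complex NP *the theory that the novelist criticized fewer than five paintings*.
The Complex NP Constraint bars QR out of the complement clause of a noun.
So *fewer than five paintings* cannot raise high enough to outscope *a professor*; only the surface ordering *a professor* > *fewer than five paintings* is available.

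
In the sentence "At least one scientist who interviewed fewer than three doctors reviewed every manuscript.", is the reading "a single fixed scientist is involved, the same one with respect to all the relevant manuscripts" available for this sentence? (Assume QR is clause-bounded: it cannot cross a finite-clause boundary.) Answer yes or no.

Yes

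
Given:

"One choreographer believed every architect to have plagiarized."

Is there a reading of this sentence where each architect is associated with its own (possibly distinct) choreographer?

This is the *every architect* > *one choreographer* reading.
ECM infinitives lack a CP barrier, so *every architect* can QR over the matrix subject *one choreographer*.
Ordinary QR to a clause-peripheral position gives the wide-scope LF for the lower DP.

Yes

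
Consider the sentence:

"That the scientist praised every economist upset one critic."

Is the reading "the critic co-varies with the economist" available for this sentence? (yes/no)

No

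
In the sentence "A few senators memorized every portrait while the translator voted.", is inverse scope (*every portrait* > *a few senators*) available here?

Yes

Neither queried DP is inside the adjunct, so the adjunct-island constraint does not apply.
With no island boundary between them, the object can take inverse scope over the subject via ordinary QR within the clause.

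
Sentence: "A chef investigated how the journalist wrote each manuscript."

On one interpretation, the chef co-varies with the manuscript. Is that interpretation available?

No

The paraphrase describes the scope ordering *each manuscript* > *a chef*.
*each manuscript* occurs within the embedded question *how the journalist wrote each manuscript*.
The wh-island constraint blocks QR out of an embedded interrogative.
There is no licit LF on which *each manuscript* c-commands *a chef*.
(Only the surface reading survives: one fixed chef with respect to all the relevant manuscripts.)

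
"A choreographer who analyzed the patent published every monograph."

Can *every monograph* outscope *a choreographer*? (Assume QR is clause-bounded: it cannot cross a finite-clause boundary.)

*every monograph* sits in the matrix clause, not in the relative clause on *a choreographer*.
QR within a single clause is free, so the lower quantifier may take scope over the higher one.
The sentence is scopally ambiguous between *a choreographer* > *every monograph* and *every monograph* > *a choreographer*.

Yes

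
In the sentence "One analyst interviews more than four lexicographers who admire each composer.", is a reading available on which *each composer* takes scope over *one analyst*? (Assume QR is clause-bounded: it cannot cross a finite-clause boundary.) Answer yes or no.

*each composer* is embedded in the relative clause *who admire each composer* modifying *more than four lexicographers*.
The relative clause forms an island for QR, so the quantifier is confined to the head noun's restrictor.
*each composer* > *one analyst* would require crossing that boundary, which is illicit.

No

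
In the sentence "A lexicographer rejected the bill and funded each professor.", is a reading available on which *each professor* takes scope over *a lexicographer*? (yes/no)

*each professor* sits inside one conjunct of the coordinate structure (*funded each professor*).
Asymmetric QR out of one conjunct violates the Coordinate Structure Constraint.
So *each professor* cannot raise high enough to outscope *a lexicographer*; only the surface ordering *a lexicographer* > *each professor* is available.

No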